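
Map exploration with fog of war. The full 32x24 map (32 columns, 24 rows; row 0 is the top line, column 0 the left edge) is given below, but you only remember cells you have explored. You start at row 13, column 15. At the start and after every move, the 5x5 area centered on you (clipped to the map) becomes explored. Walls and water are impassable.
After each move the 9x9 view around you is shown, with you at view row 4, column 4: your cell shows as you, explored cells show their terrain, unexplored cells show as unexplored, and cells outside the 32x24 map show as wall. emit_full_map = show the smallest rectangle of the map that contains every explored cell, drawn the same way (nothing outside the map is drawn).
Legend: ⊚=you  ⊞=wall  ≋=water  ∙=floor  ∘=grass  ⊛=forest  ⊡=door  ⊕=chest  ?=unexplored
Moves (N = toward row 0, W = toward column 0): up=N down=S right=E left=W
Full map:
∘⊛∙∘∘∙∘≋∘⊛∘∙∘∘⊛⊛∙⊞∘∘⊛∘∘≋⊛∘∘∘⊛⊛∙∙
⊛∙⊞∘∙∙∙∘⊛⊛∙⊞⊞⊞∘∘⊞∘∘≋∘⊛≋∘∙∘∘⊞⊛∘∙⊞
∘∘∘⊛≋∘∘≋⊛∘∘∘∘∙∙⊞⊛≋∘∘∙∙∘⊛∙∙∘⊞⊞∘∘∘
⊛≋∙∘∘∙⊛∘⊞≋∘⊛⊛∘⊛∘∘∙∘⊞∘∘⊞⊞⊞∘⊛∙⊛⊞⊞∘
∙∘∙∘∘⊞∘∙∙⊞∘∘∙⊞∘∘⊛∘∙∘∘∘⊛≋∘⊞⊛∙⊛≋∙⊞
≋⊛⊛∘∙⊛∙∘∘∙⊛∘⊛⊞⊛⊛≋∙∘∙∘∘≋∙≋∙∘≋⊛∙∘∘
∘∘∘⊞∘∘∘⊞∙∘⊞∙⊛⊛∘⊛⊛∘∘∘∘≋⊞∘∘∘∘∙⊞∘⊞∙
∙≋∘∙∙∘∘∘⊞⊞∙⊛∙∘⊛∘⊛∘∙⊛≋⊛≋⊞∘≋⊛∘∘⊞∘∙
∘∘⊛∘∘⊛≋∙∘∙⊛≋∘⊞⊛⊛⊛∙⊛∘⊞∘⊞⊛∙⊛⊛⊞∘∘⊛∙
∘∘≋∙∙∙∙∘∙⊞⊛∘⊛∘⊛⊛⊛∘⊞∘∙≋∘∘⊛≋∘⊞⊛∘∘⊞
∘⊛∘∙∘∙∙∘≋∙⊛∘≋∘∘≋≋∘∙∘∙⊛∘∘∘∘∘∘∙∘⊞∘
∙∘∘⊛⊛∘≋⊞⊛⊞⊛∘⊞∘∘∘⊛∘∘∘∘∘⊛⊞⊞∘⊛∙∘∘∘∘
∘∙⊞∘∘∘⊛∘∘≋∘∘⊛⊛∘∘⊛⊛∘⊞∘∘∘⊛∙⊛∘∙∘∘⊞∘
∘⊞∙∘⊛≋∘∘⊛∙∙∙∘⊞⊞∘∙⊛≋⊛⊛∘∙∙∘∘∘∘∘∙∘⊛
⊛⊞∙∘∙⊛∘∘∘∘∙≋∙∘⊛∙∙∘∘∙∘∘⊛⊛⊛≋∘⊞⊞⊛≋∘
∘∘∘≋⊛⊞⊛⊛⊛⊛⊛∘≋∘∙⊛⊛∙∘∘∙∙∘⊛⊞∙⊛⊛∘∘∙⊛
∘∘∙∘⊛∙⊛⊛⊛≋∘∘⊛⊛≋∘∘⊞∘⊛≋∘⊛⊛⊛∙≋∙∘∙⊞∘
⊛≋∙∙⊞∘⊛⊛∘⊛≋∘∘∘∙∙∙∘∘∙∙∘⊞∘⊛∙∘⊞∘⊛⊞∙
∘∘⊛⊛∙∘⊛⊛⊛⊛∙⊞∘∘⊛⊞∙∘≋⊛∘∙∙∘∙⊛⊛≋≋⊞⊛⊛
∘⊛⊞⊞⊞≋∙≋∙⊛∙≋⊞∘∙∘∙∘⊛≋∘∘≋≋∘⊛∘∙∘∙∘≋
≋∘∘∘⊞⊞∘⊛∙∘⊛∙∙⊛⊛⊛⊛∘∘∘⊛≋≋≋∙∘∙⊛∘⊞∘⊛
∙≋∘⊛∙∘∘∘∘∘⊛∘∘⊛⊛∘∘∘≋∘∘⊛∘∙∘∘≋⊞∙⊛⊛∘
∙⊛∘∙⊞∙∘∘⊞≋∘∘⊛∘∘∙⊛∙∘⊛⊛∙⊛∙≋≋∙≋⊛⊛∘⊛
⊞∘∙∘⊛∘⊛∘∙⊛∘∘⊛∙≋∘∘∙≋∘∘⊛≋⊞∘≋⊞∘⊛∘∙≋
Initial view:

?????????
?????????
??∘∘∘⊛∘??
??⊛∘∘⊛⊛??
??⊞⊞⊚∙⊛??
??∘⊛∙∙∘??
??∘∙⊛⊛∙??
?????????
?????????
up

?????????
?????????
??∘∘≋≋∘??
??∘∘∘⊛∘??
??⊛∘⊚⊛⊛??
??⊞⊞∘∙⊛??
??∘⊛∙∙∘??
??∘∙⊛⊛∙??
?????????

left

?????????
?????????
??≋∘∘≋≋∘?
??⊞∘∘∘⊛∘?
??⊛⊛⊚∘⊛⊛?
??∘⊞⊞∘∙⊛?
??∙∘⊛∙∙∘?
???∘∙⊛⊛∙?
?????????

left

?????????
?????????
??∘≋∘∘≋≋∘
??∘⊞∘∘∘⊛∘
??∘⊛⊚∘∘⊛⊛
??∙∘⊞⊞∘∙⊛
??≋∙∘⊛∙∙∘
????∘∙⊛⊛∙
?????????

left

?????????
?????????
??⊛∘≋∘∘≋≋
??⊛∘⊞∘∘∘⊛
??∘∘⊚⊛∘∘⊛
??∙∙∘⊞⊞∘∙
??∙≋∙∘⊛∙∙
?????∘∙⊛⊛
?????????

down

?????????
??⊛∘≋∘∘≋≋
??⊛∘⊞∘∘∘⊛
??∘∘⊛⊛∘∘⊛
??∙∙⊚⊞⊞∘∙
??∙≋∙∘⊛∙∙
??⊛∘≋∘∙⊛⊛
?????????
?????????

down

??⊛∘≋∘∘≋≋
??⊛∘⊞∘∘∘⊛
??∘∘⊛⊛∘∘⊛
??∙∙∘⊞⊞∘∙
??∙≋⊚∘⊛∙∙
??⊛∘≋∘∙⊛⊛
??∘∘⊛⊛≋??
?????????
?????????

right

?⊛∘≋∘∘≋≋∘
?⊛∘⊞∘∘∘⊛∘
?∘∘⊛⊛∘∘⊛⊛
?∙∙∘⊞⊞∘∙⊛
?∙≋∙⊚⊛∙∙∘
?⊛∘≋∘∙⊛⊛∙
?∘∘⊛⊛≋∘??
?????????
?????????

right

⊛∘≋∘∘≋≋∘?
⊛∘⊞∘∘∘⊛∘?
∘∘⊛⊛∘∘⊛⊛?
∙∙∘⊞⊞∘∙⊛?
∙≋∙∘⊚∙∙∘?
⊛∘≋∘∙⊛⊛∙?
∘∘⊛⊛≋∘∘??
?????????
?????????

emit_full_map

⊛∘≋∘∘≋≋∘
⊛∘⊞∘∘∘⊛∘
∘∘⊛⊛∘∘⊛⊛
∙∙∘⊞⊞∘∙⊛
∙≋∙∘⊚∙∙∘
⊛∘≋∘∙⊛⊛∙
∘∘⊛⊛≋∘∘?

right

∘≋∘∘≋≋∘??
∘⊞∘∘∘⊛∘??
∘⊛⊛∘∘⊛⊛??
∙∘⊞⊞∘∙⊛??
≋∙∘⊛⊚∙∘??
∘≋∘∙⊛⊛∙??
∘⊛⊛≋∘∘⊞??
?????????
?????????

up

?????????
∘≋∘∘≋≋∘??
∘⊞∘∘∘⊛∘??
∘⊛⊛∘∘⊛⊛??
∙∘⊞⊞⊚∙⊛??
≋∙∘⊛∙∙∘??
∘≋∘∙⊛⊛∙??
∘⊛⊛≋∘∘⊞??
?????????

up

?????????
?????????
∘≋∘∘≋≋∘??
∘⊞∘∘∘⊛∘??
∘⊛⊛∘⊚⊛⊛??
∙∘⊞⊞∘∙⊛??
≋∙∘⊛∙∙∘??
∘≋∘∙⊛⊛∙??
∘⊛⊛≋∘∘⊞??

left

?????????
?????????
⊛∘≋∘∘≋≋∘?
⊛∘⊞∘∘∘⊛∘?
∘∘⊛⊛⊚∘⊛⊛?
∙∙∘⊞⊞∘∙⊛?
∙≋∙∘⊛∙∙∘?
⊛∘≋∘∙⊛⊛∙?
∘∘⊛⊛≋∘∘⊞?

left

?????????
?????????
?⊛∘≋∘∘≋≋∘
?⊛∘⊞∘∘∘⊛∘
?∘∘⊛⊚∘∘⊛⊛
?∙∙∘⊞⊞∘∙⊛
?∙≋∙∘⊛∙∙∘
?⊛∘≋∘∙⊛⊛∙
?∘∘⊛⊛≋∘∘⊞

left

?????????
?????????
??⊛∘≋∘∘≋≋
??⊛∘⊞∘∘∘⊛
??∘∘⊚⊛∘∘⊛
??∙∙∘⊞⊞∘∙
??∙≋∙∘⊛∙∙
??⊛∘≋∘∙⊛⊛
??∘∘⊛⊛≋∘∘

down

?????????
??⊛∘≋∘∘≋≋
??⊛∘⊞∘∘∘⊛
??∘∘⊛⊛∘∘⊛
??∙∙⊚⊞⊞∘∙
??∙≋∙∘⊛∙∙
??⊛∘≋∘∙⊛⊛
??∘∘⊛⊛≋∘∘
?????????

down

??⊛∘≋∘∘≋≋
??⊛∘⊞∘∘∘⊛
??∘∘⊛⊛∘∘⊛
??∙∙∘⊞⊞∘∙
??∙≋⊚∘⊛∙∙
??⊛∘≋∘∙⊛⊛
??∘∘⊛⊛≋∘∘
?????????
?????????

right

?⊛∘≋∘∘≋≋∘
?⊛∘⊞∘∘∘⊛∘
?∘∘⊛⊛∘∘⊛⊛
?∙∙∘⊞⊞∘∙⊛
?∙≋∙⊚⊛∙∙∘
?⊛∘≋∘∙⊛⊛∙
?∘∘⊛⊛≋∘∘⊞
?????????
?????????

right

⊛∘≋∘∘≋≋∘?
⊛∘⊞∘∘∘⊛∘?
∘∘⊛⊛∘∘⊛⊛?
∙∙∘⊞⊞∘∙⊛?
∙≋∙∘⊚∙∙∘?
⊛∘≋∘∙⊛⊛∙?
∘∘⊛⊛≋∘∘⊞?
?????????
?????????

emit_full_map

⊛∘≋∘∘≋≋∘
⊛∘⊞∘∘∘⊛∘
∘∘⊛⊛∘∘⊛⊛
∙∙∘⊞⊞∘∙⊛
∙≋∙∘⊚∙∙∘
⊛∘≋∘∙⊛⊛∙
∘∘⊛⊛≋∘∘⊞

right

∘≋∘∘≋≋∘??
∘⊞∘∘∘⊛∘??
∘⊛⊛∘∘⊛⊛??
∙∘⊞⊞∘∙⊛??
≋∙∘⊛⊚∙∘??
∘≋∘∙⊛⊛∙??
∘⊛⊛≋∘∘⊞??
?????????
?????????

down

∘⊞∘∘∘⊛∘??
∘⊛⊛∘∘⊛⊛??
∙∘⊞⊞∘∙⊛??
≋∙∘⊛∙∙∘??
∘≋∘∙⊚⊛∙??
∘⊛⊛≋∘∘⊞??
??∘∙∙∙∘??
?????????
?????????

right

⊞∘∘∘⊛∘???
⊛⊛∘∘⊛⊛???
∘⊞⊞∘∙⊛≋??
∙∘⊛∙∙∘∘??
≋∘∙⊛⊚∙∘??
⊛⊛≋∘∘⊞∘??
?∘∙∙∙∘∘??
?????????
?????????

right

∘∘∘⊛∘????
⊛∘∘⊛⊛????
⊞⊞∘∙⊛≋⊛??
∘⊛∙∙∘∘∙??
∘∙⊛⊛⊚∘∘??
⊛≋∘∘⊞∘⊛??
∘∙∙∙∘∘∙??
?????????
?????????

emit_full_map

⊛∘≋∘∘≋≋∘??
⊛∘⊞∘∘∘⊛∘??
∘∘⊛⊛∘∘⊛⊛??
∙∙∘⊞⊞∘∙⊛≋⊛
∙≋∙∘⊛∙∙∘∘∙
⊛∘≋∘∙⊛⊛⊚∘∘
∘∘⊛⊛≋∘∘⊞∘⊛
???∘∙∙∙∘∘∙

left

⊞∘∘∘⊛∘???
⊛⊛∘∘⊛⊛???
∘⊞⊞∘∙⊛≋⊛?
∙∘⊛∙∙∘∘∙?
≋∘∙⊛⊚∙∘∘?
⊛⊛≋∘∘⊞∘⊛?
?∘∙∙∙∘∘∙?
?????????
?????????

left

∘⊞∘∘∘⊛∘??
∘⊛⊛∘∘⊛⊛??
∙∘⊞⊞∘∙⊛≋⊛
≋∙∘⊛∙∙∘∘∙
∘≋∘∙⊚⊛∙∘∘
∘⊛⊛≋∘∘⊞∘⊛
??∘∙∙∙∘∘∙
?????????
?????????

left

⊛∘⊞∘∘∘⊛∘?
∘∘⊛⊛∘∘⊛⊛?
∙∙∘⊞⊞∘∙⊛≋
∙≋∙∘⊛∙∙∘∘
⊛∘≋∘⊚⊛⊛∙∘
∘∘⊛⊛≋∘∘⊞∘
??∘∘∙∙∙∘∘
?????????
?????????

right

∘⊞∘∘∘⊛∘??
∘⊛⊛∘∘⊛⊛??
∙∘⊞⊞∘∙⊛≋⊛
≋∙∘⊛∙∙∘∘∙
∘≋∘∙⊚⊛∙∘∘
∘⊛⊛≋∘∘⊞∘⊛
?∘∘∙∙∙∘∘∙
?????????
?????????

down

∘⊛⊛∘∘⊛⊛??
∙∘⊞⊞∘∙⊛≋⊛
≋∙∘⊛∙∙∘∘∙
∘≋∘∙⊛⊛∙∘∘
∘⊛⊛≋⊚∘⊞∘⊛
?∘∘∙∙∙∘∘∙
??∘⊛⊞∙∘??
?????????
?????????

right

⊛⊛∘∘⊛⊛???
∘⊞⊞∘∙⊛≋⊛?
∙∘⊛∙∙∘∘∙?
≋∘∙⊛⊛∙∘∘?
⊛⊛≋∘⊚⊞∘⊛?
∘∘∙∙∙∘∘∙?
?∘⊛⊞∙∘≋??
?????????
?????????

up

⊞∘∘∘⊛∘???
⊛⊛∘∘⊛⊛???
∘⊞⊞∘∙⊛≋⊛?
∙∘⊛∙∙∘∘∙?
≋∘∙⊛⊚∙∘∘?
⊛⊛≋∘∘⊞∘⊛?
∘∘∙∙∙∘∘∙?
?∘⊛⊞∙∘≋??
?????????

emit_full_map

⊛∘≋∘∘≋≋∘??
⊛∘⊞∘∘∘⊛∘??
∘∘⊛⊛∘∘⊛⊛??
∙∙∘⊞⊞∘∙⊛≋⊛
∙≋∙∘⊛∙∙∘∘∙
⊛∘≋∘∙⊛⊚∙∘∘
∘∘⊛⊛≋∘∘⊞∘⊛
??∘∘∙∙∙∘∘∙
???∘⊛⊞∙∘≋?

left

∘⊞∘∘∘⊛∘??
∘⊛⊛∘∘⊛⊛??
∙∘⊞⊞∘∙⊛≋⊛
≋∙∘⊛∙∙∘∘∙
∘≋∘∙⊚⊛∙∘∘
∘⊛⊛≋∘∘⊞∘⊛
?∘∘∙∙∙∘∘∙
??∘⊛⊞∙∘≋?
?????????

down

∘⊛⊛∘∘⊛⊛??
∙∘⊞⊞∘∙⊛≋⊛
≋∙∘⊛∙∙∘∘∙
∘≋∘∙⊛⊛∙∘∘
∘⊛⊛≋⊚∘⊞∘⊛
?∘∘∙∙∙∘∘∙
??∘⊛⊞∙∘≋?
?????????
?????????

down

∙∘⊞⊞∘∙⊛≋⊛
≋∙∘⊛∙∙∘∘∙
∘≋∘∙⊛⊛∙∘∘
∘⊛⊛≋∘∘⊞∘⊛
?∘∘∙⊚∙∘∘∙
??∘⊛⊞∙∘≋?
??∘∙∘∙∘??
?????????
?????????

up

∘⊛⊛∘∘⊛⊛??
∙∘⊞⊞∘∙⊛≋⊛
≋∙∘⊛∙∙∘∘∙
∘≋∘∙⊛⊛∙∘∘
∘⊛⊛≋⊚∘⊞∘⊛
?∘∘∙∙∙∘∘∙
??∘⊛⊞∙∘≋?
??∘∙∘∙∘??
?????????

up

∘⊞∘∘∘⊛∘??
∘⊛⊛∘∘⊛⊛??
∙∘⊞⊞∘∙⊛≋⊛
≋∙∘⊛∙∙∘∘∙
∘≋∘∙⊚⊛∙∘∘
∘⊛⊛≋∘∘⊞∘⊛
?∘∘∙∙∙∘∘∙
??∘⊛⊞∙∘≋?
??∘∙∘∙∘??

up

∘≋∘∘≋≋∘??
∘⊞∘∘∘⊛∘??
∘⊛⊛∘∘⊛⊛??
∙∘⊞⊞∘∙⊛≋⊛
≋∙∘⊛⊚∙∘∘∙
∘≋∘∙⊛⊛∙∘∘
∘⊛⊛≋∘∘⊞∘⊛
?∘∘∙∙∙∘∘∙
??∘⊛⊞∙∘≋?

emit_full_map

⊛∘≋∘∘≋≋∘??
⊛∘⊞∘∘∘⊛∘??
∘∘⊛⊛∘∘⊛⊛??
∙∙∘⊞⊞∘∙⊛≋⊛
∙≋∙∘⊛⊚∙∘∘∙
⊛∘≋∘∙⊛⊛∙∘∘
∘∘⊛⊛≋∘∘⊞∘⊛
??∘∘∙∙∙∘∘∙
???∘⊛⊞∙∘≋?
???∘∙∘∙∘??

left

⊛∘≋∘∘≋≋∘?
⊛∘⊞∘∘∘⊛∘?
∘∘⊛⊛∘∘⊛⊛?
∙∙∘⊞⊞∘∙⊛≋
∙≋∙∘⊚∙∙∘∘
⊛∘≋∘∙⊛⊛∙∘
∘∘⊛⊛≋∘∘⊞∘
??∘∘∙∙∙∘∘
???∘⊛⊞∙∘≋

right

∘≋∘∘≋≋∘??
∘⊞∘∘∘⊛∘??
∘⊛⊛∘∘⊛⊛??
∙∘⊞⊞∘∙⊛≋⊛
≋∙∘⊛⊚∙∘∘∙
∘≋∘∙⊛⊛∙∘∘
∘⊛⊛≋∘∘⊞∘⊛
?∘∘∙∙∙∘∘∙
??∘⊛⊞∙∘≋?

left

⊛∘≋∘∘≋≋∘?
⊛∘⊞∘∘∘⊛∘?
∘∘⊛⊛∘∘⊛⊛?
∙∙∘⊞⊞∘∙⊛≋
∙≋∙∘⊚∙∙∘∘
⊛∘≋∘∙⊛⊛∙∘
∘∘⊛⊛≋∘∘⊞∘
??∘∘∙∙∙∘∘
???∘⊛⊞∙∘≋

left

?⊛∘≋∘∘≋≋∘
?⊛∘⊞∘∘∘⊛∘
?∘∘⊛⊛∘∘⊛⊛
?∙∙∘⊞⊞∘∙⊛
?∙≋∙⊚⊛∙∙∘
?⊛∘≋∘∙⊛⊛∙
?∘∘⊛⊛≋∘∘⊞
???∘∘∙∙∙∘
????∘⊛⊞∙∘

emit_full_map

⊛∘≋∘∘≋≋∘??
⊛∘⊞∘∘∘⊛∘??
∘∘⊛⊛∘∘⊛⊛??
∙∙∘⊞⊞∘∙⊛≋⊛
∙≋∙⊚⊛∙∙∘∘∙
⊛∘≋∘∙⊛⊛∙∘∘
∘∘⊛⊛≋∘∘⊞∘⊛
??∘∘∙∙∙∘∘∙
???∘⊛⊞∙∘≋?
???∘∙∘∙∘??


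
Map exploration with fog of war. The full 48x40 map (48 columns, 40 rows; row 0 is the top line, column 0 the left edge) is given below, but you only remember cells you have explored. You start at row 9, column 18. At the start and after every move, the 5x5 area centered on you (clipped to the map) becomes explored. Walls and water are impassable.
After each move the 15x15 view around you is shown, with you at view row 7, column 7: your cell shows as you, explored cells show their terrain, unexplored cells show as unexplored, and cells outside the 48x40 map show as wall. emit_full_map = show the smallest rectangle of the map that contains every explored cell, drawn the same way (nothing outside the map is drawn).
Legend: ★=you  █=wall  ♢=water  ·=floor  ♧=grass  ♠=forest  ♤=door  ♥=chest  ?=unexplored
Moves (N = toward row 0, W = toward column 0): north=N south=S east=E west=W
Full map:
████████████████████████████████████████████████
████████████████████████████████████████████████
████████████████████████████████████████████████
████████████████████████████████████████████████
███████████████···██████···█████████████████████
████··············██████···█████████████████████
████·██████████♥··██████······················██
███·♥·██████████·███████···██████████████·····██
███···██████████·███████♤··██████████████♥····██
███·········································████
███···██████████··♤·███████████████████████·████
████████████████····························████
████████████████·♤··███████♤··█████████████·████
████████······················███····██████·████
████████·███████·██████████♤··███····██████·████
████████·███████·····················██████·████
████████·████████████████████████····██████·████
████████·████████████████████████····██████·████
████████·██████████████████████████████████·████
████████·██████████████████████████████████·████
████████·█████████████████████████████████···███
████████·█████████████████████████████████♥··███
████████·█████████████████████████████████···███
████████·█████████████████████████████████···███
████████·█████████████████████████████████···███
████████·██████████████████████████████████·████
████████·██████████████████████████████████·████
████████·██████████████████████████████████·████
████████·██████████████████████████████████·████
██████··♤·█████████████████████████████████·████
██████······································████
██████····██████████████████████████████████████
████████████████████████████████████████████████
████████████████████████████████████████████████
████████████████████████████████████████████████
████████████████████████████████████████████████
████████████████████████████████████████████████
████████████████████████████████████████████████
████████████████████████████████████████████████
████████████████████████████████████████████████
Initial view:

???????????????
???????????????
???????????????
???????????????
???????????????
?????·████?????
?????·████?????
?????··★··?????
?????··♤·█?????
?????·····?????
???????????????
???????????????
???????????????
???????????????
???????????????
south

???????????????
???????????????
???????????????
???????????????
?????·████?????
?????·████?????
?????·····?????
?????··★·█?????
?????·····?????
?????·♤··█?????
???????????????
???????????????
???????????????
???????????????
???????????????

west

???????????????
???????????????
???????????????
???????????????
??????·████????
?????█·████????
?????······????
?????█·★♤·█????
?????█·····????
?????█·♤··█????
???????????????
???????????????
???????????????
???????????????
???????????????

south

???????????????
???????????????
???????????????
??????·████????
?????█·████????
?????······????
?????█··♤·█????
?????█·★···????
?????█·♤··█????
?????·····?????
???????????????
???????????????
???????????????
???????????????
???????????????

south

???????????????
???????????????
??????·████????
?????█·████????
?????······????
?????█··♤·█????
?????█·····????
?????█·★··█????
?????·····?????
?????█·███?????
???????????????
???????????????
???????????????
???????????????
???????????????

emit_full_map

?·████
█·████
······
█··♤·█
█·····
█·★··█
·····?
█·███?

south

???????????????
??????·████????
?????█·████????
?????······????
?????█··♤·█????
?????█·····????
?????█·♤··█????
?????··★··?????
?????█·███?????
?????█····?????
???????????????
???????????????
???????????????
???????????????
???????????????

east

???????????????
?????·████?????
????█·████?????
????······?????
????█··♤·█?????
????█·····?????
????█·♤··█?????
????···★··?????
????█·████?????
????█·····?????
???????????????
???????????????
???????????????
???????????????
???????????????

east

???????????????
????·████??????
???█·████??????
???······??????
???█··♤·█??????
???█······?????
???█·♤··██?????
???····★··?????
???█·█████?????
???█······?????
???????????????
???????????????
???????????????
???????????????
???????????????

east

???????????????
???·████???????
??█·████???????
??······???????
??█··♤·█???????
??█·······?????
??█·♤··███?????
??·····★··?????
??█·██████?????
??█·······?????
???????????????
???????????????
???????????????
???????????????
???????????????

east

???????????????
??·████????????
?█·████????????
?······????????
?█··♤·█????????
?█········?????
?█·♤··████?????
?······★··?????
?█·███████?????
?█········?????
???????????????
???????????????
???????????????
???????????????
???????????????

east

???????????????
?·████?????????
█·████?????????
······?????????
█··♤·█?????????
█·········?????
█·♤··█████?????
·······★··?????
█·████████?????
█·········?????
???????????????
???????????????
???????????????
???????????????
???????????????

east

???????????????
·████??????????
·████??????????
·····??????????
··♤·█??????????
··········?????
·♤··██████?????
·······★··?????
·█████████?????
··········?????
???????????????
???????????????
???????????????
???????????????
???????????????

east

???????????????
████???????????
████???????????
····???????????
·♤·█???????????
··········?????
♤··███████?????
·······★··?????
██████████?????
··········?????
???????????????
???????????????
???????????????
???????????????
???????????????

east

???????????????
███????????????
███????????????
···????????????
♤·█????????????
··········?????
··███████♤?????
·······★··?????
█████████♤?????
··········?????
???????????????
???????????????
???????????????
???????????????
???????????????

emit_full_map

?·████???????
█·████???????
······???????
█··♤·█???????
█············
█·♤··███████♤
··········★··
█·██████████♤
█············


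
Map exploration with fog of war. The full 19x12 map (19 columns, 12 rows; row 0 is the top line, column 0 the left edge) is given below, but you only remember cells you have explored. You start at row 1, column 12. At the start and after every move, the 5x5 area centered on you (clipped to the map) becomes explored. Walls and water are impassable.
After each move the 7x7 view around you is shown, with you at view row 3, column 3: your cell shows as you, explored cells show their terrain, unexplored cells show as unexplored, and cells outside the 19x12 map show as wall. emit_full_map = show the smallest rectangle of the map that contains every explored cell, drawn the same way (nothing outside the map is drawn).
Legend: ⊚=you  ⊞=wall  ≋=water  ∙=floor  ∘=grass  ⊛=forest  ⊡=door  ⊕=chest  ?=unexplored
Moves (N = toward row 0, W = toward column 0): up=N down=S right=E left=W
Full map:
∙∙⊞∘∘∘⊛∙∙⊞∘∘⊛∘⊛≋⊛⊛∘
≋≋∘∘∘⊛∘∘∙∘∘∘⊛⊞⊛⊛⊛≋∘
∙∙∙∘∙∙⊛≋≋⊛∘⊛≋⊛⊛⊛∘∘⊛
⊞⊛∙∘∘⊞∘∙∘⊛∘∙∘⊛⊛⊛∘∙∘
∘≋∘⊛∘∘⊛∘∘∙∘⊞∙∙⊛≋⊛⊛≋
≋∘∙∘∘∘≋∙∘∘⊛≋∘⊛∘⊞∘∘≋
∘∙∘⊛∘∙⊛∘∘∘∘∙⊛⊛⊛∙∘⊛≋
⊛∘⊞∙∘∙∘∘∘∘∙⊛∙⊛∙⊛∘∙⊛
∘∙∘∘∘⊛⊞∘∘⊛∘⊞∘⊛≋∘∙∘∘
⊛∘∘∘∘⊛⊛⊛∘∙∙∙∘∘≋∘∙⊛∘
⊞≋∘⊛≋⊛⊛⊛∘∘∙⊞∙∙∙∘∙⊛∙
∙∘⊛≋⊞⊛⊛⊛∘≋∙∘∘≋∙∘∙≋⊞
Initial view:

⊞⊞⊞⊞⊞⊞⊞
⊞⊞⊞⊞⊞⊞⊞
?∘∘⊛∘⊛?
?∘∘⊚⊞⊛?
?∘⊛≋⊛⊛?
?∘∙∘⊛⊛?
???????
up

⊞⊞⊞⊞⊞⊞⊞
⊞⊞⊞⊞⊞⊞⊞
⊞⊞⊞⊞⊞⊞⊞
?∘∘⊚∘⊛?
?∘∘⊛⊞⊛?
?∘⊛≋⊛⊛?
?∘∙∘⊛⊛?

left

⊞⊞⊞⊞⊞⊞⊞
⊞⊞⊞⊞⊞⊞⊞
⊞⊞⊞⊞⊞⊞⊞
?⊞∘⊚⊛∘⊛
?∘∘∘⊛⊞⊛
?⊛∘⊛≋⊛⊛
??∘∙∘⊛⊛

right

⊞⊞⊞⊞⊞⊞⊞
⊞⊞⊞⊞⊞⊞⊞
⊞⊞⊞⊞⊞⊞⊞
⊞∘∘⊚∘⊛?
∘∘∘⊛⊞⊛?
⊛∘⊛≋⊛⊛?
?∘∙∘⊛⊛?

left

⊞⊞⊞⊞⊞⊞⊞
⊞⊞⊞⊞⊞⊞⊞
⊞⊞⊞⊞⊞⊞⊞
?⊞∘⊚⊛∘⊛
?∘∘∘⊛⊞⊛
?⊛∘⊛≋⊛⊛
??∘∙∘⊛⊛

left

⊞⊞⊞⊞⊞⊞⊞
⊞⊞⊞⊞⊞⊞⊞
⊞⊞⊞⊞⊞⊞⊞
?∙⊞⊚∘⊛∘
?∙∘∘∘⊛⊞
?≋⊛∘⊛≋⊛
???∘∙∘⊛

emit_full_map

∙⊞⊚∘⊛∘⊛
∙∘∘∘⊛⊞⊛
≋⊛∘⊛≋⊛⊛
??∘∙∘⊛⊛

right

⊞⊞⊞⊞⊞⊞⊞
⊞⊞⊞⊞⊞⊞⊞
⊞⊞⊞⊞⊞⊞⊞
∙⊞∘⊚⊛∘⊛
∙∘∘∘⊛⊞⊛
≋⊛∘⊛≋⊛⊛
??∘∙∘⊛⊛

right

⊞⊞⊞⊞⊞⊞⊞
⊞⊞⊞⊞⊞⊞⊞
⊞⊞⊞⊞⊞⊞⊞
⊞∘∘⊚∘⊛?
∘∘∘⊛⊞⊛?
⊛∘⊛≋⊛⊛?
?∘∙∘⊛⊛?

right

⊞⊞⊞⊞⊞⊞⊞
⊞⊞⊞⊞⊞⊞⊞
⊞⊞⊞⊞⊞⊞⊞
∘∘⊛⊚⊛≋?
∘∘⊛⊞⊛⊛?
∘⊛≋⊛⊛⊛?
∘∙∘⊛⊛??

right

⊞⊞⊞⊞⊞⊞⊞
⊞⊞⊞⊞⊞⊞⊞
⊞⊞⊞⊞⊞⊞⊞
∘⊛∘⊚≋⊛?
∘⊛⊞⊛⊛⊛?
⊛≋⊛⊛⊛∘?
∙∘⊛⊛???

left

⊞⊞⊞⊞⊞⊞⊞
⊞⊞⊞⊞⊞⊞⊞
⊞⊞⊞⊞⊞⊞⊞
∘∘⊛⊚⊛≋⊛
∘∘⊛⊞⊛⊛⊛
∘⊛≋⊛⊛⊛∘
∘∙∘⊛⊛??

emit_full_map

∙⊞∘∘⊛⊚⊛≋⊛
∙∘∘∘⊛⊞⊛⊛⊛
≋⊛∘⊛≋⊛⊛⊛∘
??∘∙∘⊛⊛??

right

⊞⊞⊞⊞⊞⊞⊞
⊞⊞⊞⊞⊞⊞⊞
⊞⊞⊞⊞⊞⊞⊞
∘⊛∘⊚≋⊛?
∘⊛⊞⊛⊛⊛?
⊛≋⊛⊛⊛∘?
∙∘⊛⊛???

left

⊞⊞⊞⊞⊞⊞⊞
⊞⊞⊞⊞⊞⊞⊞
⊞⊞⊞⊞⊞⊞⊞
∘∘⊛⊚⊛≋⊛
∘∘⊛⊞⊛⊛⊛
∘⊛≋⊛⊛⊛∘
∘∙∘⊛⊛??

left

⊞⊞⊞⊞⊞⊞⊞
⊞⊞⊞⊞⊞⊞⊞
⊞⊞⊞⊞⊞⊞⊞
⊞∘∘⊚∘⊛≋
∘∘∘⊛⊞⊛⊛
⊛∘⊛≋⊛⊛⊛
?∘∙∘⊛⊛?

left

⊞⊞⊞⊞⊞⊞⊞
⊞⊞⊞⊞⊞⊞⊞
⊞⊞⊞⊞⊞⊞⊞
∙⊞∘⊚⊛∘⊛
∙∘∘∘⊛⊞⊛
≋⊛∘⊛≋⊛⊛
??∘∙∘⊛⊛

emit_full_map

∙⊞∘⊚⊛∘⊛≋⊛
∙∘∘∘⊛⊞⊛⊛⊛
≋⊛∘⊛≋⊛⊛⊛∘
??∘∙∘⊛⊛??


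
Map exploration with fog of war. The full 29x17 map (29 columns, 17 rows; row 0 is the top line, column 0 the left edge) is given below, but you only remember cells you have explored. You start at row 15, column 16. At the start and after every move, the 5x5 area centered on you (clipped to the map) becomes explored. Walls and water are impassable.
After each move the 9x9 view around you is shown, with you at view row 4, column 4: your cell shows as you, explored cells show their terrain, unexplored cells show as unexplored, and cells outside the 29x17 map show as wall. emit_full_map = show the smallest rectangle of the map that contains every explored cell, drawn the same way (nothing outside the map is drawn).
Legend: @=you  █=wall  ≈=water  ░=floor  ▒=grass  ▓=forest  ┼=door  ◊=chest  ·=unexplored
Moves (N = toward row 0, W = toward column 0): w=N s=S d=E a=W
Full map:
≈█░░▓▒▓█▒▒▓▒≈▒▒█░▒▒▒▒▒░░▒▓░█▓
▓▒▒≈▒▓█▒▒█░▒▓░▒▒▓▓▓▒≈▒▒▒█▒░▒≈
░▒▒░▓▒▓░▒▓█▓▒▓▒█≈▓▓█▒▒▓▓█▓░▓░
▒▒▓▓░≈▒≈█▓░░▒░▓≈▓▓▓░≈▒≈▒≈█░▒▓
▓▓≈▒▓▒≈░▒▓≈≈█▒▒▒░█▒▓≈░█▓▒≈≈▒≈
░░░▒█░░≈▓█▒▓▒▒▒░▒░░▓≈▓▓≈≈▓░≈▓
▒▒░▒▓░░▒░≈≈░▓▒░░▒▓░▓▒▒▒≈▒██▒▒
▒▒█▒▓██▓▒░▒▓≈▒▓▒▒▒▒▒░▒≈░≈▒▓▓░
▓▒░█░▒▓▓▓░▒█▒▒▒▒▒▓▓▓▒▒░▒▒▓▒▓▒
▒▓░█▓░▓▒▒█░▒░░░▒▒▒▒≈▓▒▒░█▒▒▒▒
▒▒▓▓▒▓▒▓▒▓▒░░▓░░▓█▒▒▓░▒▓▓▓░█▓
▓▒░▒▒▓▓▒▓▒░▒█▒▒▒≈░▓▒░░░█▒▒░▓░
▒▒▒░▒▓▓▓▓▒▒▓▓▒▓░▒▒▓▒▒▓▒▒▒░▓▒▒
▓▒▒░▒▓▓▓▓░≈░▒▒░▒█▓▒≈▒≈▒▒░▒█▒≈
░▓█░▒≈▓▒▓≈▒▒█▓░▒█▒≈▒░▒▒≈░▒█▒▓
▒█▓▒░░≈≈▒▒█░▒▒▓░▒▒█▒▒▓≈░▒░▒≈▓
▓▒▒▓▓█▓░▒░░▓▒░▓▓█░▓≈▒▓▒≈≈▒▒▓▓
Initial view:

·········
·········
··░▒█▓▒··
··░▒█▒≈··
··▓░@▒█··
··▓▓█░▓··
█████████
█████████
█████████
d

·········
·········
·░▒█▓▒≈··
·░▒█▒≈▒··
·▓░▒@█▒··
·▓▓█░▓≈··
█████████
█████████
█████████

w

·········
·········
··░▒▒▓▒··
·░▒█▓▒≈··
·░▒█@≈▒··
·▓░▒▒█▒··
·▓▓█░▓≈··
█████████
█████████

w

·········
·········
··▒≈░▓▒··
··░▒▒▓▒··
·░▒█@▒≈··
·░▒█▒≈▒··
·▓░▒▒█▒··
·▓▓█░▓≈··
█████████

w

·········
·········
··░▓█▒▒··
··▒≈░▓▒··
··░▒@▓▒··
·░▒█▓▒≈··
·░▒█▒≈▒··
·▓░▒▒█▒··
·▓▓█░▓≈··

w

·········
·········
··▒▒▒▒≈··
··░▓█▒▒··
··▒≈@▓▒··
··░▒▒▓▒··
·░▒█▓▒≈··
·░▒█▒≈▒··
·▓░▒▒█▒··

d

·········
·········
·▒▒▒▒≈▓··
·░▓█▒▒▓··
·▒≈░@▒░··
·░▒▒▓▒▒··
░▒█▓▒≈▒··
░▒█▒≈▒···
▓░▒▒█▒···

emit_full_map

·▒▒▒▒≈▓
·░▓█▒▒▓
·▒≈░@▒░
·░▒▒▓▒▒
░▒█▓▒≈▒
░▒█▒≈▒·
▓░▒▒█▒·
▓▓█░▓≈·

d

·········
·········
▒▒▒▒≈▓▒··
░▓█▒▒▓░··
▒≈░▓@░░··
░▒▒▓▒▒▓··
▒█▓▒≈▒≈··
▒█▒≈▒····
░▒▒█▒····

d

·········
·········
▒▒▒≈▓▒▒··
▓█▒▒▓░▒··
≈░▓▒@░░··
▒▒▓▒▒▓▒··
█▓▒≈▒≈▒··
█▒≈▒·····
▒▒█▒·····

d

·········
·········
▒▒≈▓▒▒░··
█▒▒▓░▒▓··
░▓▒░@░█··
▒▓▒▒▓▒▒··
▓▒≈▒≈▒▒··
▒≈▒······
▒█▒······

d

·········
·········
▒≈▓▒▒░█··
▒▒▓░▒▓▓··
▓▒░░@█▒··
▓▒▒▓▒▒▒··
▒≈▒≈▒▒░··
≈▒·······
█▒·······

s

·········
▒≈▓▒▒░█··
▒▒▓░▒▓▓··
▓▒░░░█▒··
▓▒▒▓@▒▒··
▒≈▒≈▒▒░··
≈▒░▒▒≈░··
█▒·······
▓≈·······

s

▒≈▓▒▒░█··
▒▒▓░▒▓▓··
▓▒░░░█▒··
▓▒▒▓▒▒▒··
▒≈▒≈@▒░··
≈▒░▒▒≈░··
█▒▒▓≈░▒··
▓≈·······
█████████

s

▒▒▓░▒▓▓··
▓▒░░░█▒··
▓▒▒▓▒▒▒··
▒≈▒≈▒▒░··
≈▒░▒@≈░··
█▒▒▓≈░▒··
▓≈▒▓▒≈≈··
█████████
█████████

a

█▒▒▓░▒▓▓·
░▓▒░░░█▒·
▒▓▒▒▓▒▒▒·
▓▒≈▒≈▒▒░·
▒≈▒░@▒≈░·
▒█▒▒▓≈░▒·
░▓≈▒▓▒≈≈·
█████████
█████████

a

▓█▒▒▓░▒▓▓
≈░▓▒░░░█▒
▒▒▓▒▒▓▒▒▒
█▓▒≈▒≈▒▒░
█▒≈▒@▒▒≈░
▒▒█▒▒▓≈░▒
█░▓≈▒▓▒≈≈
█████████
█████████

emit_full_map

·▒▒▒▒≈▓▒▒░█
·░▓█▒▒▓░▒▓▓
·▒≈░▓▒░░░█▒
·░▒▒▓▒▒▓▒▒▒
░▒█▓▒≈▒≈▒▒░
░▒█▒≈▒@▒▒≈░
▓░▒▒█▒▒▓≈░▒
▓▓█░▓≈▒▓▒≈≈

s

≈░▓▒░░░█▒
▒▒▓▒▒▓▒▒▒
█▓▒≈▒≈▒▒░
█▒≈▒░▒▒≈░
▒▒█▒@▓≈░▒
█░▓≈▒▓▒≈≈
█████████
█████████
█████████

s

▒▒▓▒▒▓▒▒▒
█▓▒≈▒≈▒▒░
█▒≈▒░▒▒≈░
▒▒█▒▒▓≈░▒
█░▓≈@▓▒≈≈
█████████
█████████
█████████
█████████

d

▒▓▒▒▓▒▒▒·
▓▒≈▒≈▒▒░·
▒≈▒░▒▒≈░·
▒█▒▒▓≈░▒·
░▓≈▒@▒≈≈·
█████████
█████████
█████████
█████████

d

▓▒▒▓▒▒▒··
▒≈▒≈▒▒░··
≈▒░▒▒≈░··
█▒▒▓≈░▒··
▓≈▒▓@≈≈··
█████████
█████████
█████████
█████████

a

▒▓▒▒▓▒▒▒·
▓▒≈▒≈▒▒░·
▒≈▒░▒▒≈░·
▒█▒▒▓≈░▒·
░▓≈▒@▒≈≈·
█████████
█████████
█████████
█████████

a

▒▒▓▒▒▓▒▒▒
█▓▒≈▒≈▒▒░
█▒≈▒░▒▒≈░
▒▒█▒▒▓≈░▒
█░▓≈@▓▒≈≈
█████████
█████████
█████████
█████████


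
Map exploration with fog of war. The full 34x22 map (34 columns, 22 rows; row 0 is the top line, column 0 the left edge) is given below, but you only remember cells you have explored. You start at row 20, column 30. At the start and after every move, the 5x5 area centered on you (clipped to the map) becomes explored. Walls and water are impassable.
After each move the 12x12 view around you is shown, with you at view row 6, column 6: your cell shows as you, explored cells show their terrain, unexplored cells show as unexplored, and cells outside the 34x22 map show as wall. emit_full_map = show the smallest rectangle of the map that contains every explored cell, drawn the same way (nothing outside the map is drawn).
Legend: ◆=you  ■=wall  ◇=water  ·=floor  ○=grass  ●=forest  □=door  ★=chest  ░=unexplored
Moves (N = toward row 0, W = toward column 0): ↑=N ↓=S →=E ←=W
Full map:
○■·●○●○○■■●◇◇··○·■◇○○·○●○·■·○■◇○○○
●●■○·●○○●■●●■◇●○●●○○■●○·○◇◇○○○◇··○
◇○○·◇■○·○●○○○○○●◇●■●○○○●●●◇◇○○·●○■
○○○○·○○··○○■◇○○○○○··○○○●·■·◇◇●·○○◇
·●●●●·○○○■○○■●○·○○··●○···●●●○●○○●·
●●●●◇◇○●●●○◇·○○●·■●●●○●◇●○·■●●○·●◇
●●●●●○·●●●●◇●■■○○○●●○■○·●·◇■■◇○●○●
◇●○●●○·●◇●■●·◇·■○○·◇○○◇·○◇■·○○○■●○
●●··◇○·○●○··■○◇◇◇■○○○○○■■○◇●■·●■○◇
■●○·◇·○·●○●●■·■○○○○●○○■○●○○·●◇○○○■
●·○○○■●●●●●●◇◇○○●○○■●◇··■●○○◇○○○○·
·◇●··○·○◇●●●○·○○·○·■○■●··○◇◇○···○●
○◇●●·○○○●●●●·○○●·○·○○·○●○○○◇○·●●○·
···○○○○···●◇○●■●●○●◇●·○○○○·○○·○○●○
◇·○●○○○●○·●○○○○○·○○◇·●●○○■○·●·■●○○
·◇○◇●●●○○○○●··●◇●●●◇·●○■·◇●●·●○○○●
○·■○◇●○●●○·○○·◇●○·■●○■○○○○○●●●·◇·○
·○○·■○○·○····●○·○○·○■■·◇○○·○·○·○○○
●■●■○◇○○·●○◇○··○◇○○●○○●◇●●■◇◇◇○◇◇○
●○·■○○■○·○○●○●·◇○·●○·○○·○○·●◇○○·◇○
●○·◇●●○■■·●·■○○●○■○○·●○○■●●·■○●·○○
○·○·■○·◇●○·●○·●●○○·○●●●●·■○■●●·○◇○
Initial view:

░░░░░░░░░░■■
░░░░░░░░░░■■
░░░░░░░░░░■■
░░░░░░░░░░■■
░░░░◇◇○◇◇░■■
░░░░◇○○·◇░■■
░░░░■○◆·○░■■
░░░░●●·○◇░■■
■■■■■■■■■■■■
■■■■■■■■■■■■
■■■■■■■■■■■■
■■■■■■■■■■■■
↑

░░░░░░░░░░■■
░░░░░░░░░░■■
░░░░░░░░░░■■
░░░░░░░░░░■■
░░░░·○·○○░■■
░░░░◇◇○◇◇░■■
░░░░◇○◆·◇░■■
░░░░■○●·○░■■
░░░░●●·○◇░■■
■■■■■■■■■■■■
■■■■■■■■■■■■
■■■■■■■■■■■■

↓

░░░░░░░░░░■■
░░░░░░░░░░■■
░░░░░░░░░░■■
░░░░·○·○○░■■
░░░░◇◇○◇◇░■■
░░░░◇○○·◇░■■
░░░░■○◆·○░■■
░░░░●●·○◇░■■
■■■■■■■■■■■■
■■■■■■■■■■■■
■■■■■■■■■■■■
■■■■■■■■■■■■

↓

░░░░░░░░░░■■
░░░░░░░░░░■■
░░░░·○·○○░■■
░░░░◇◇○◇◇░■■
░░░░◇○○·◇░■■
░░░░■○●·○░■■
░░░░●●◆○◇░■■
■■■■■■■■■■■■
■■■■■■■■■■■■
■■■■■■■■■■■■
■■■■■■■■■■■■
■■■■■■■■■■■■

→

░░░░░░░░░■■■
░░░░░░░░░■■■
░░░·○·○○░■■■
░░░◇◇○◇◇░■■■
░░░◇○○·◇○■■■
░░░■○●·○○■■■
░░░●●·◆◇○■■■
■■■■■■■■■■■■
■■■■■■■■■■■■
■■■■■■■■■■■■
■■■■■■■■■■■■
■■■■■■■■■■■■

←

░░░░░░░░░░■■
░░░░░░░░░░■■
░░░░·○·○○░■■
░░░░◇◇○◇◇░■■
░░░░◇○○·◇○■■
░░░░■○●·○○■■
░░░░●●◆○◇○■■
■■■■■■■■■■■■
■■■■■■■■■■■■
■■■■■■■■■■■■
■■■■■■■■■■■■
■■■■■■■■■■■■

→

░░░░░░░░░■■■
░░░░░░░░░■■■
░░░·○·○○░■■■
░░░◇◇○◇◇░■■■
░░░◇○○·◇○■■■
░░░■○●·○○■■■
░░░●●·◆◇○■■■
■■■■■■■■■■■■
■■■■■■■■■■■■
■■■■■■■■■■■■
■■■■■■■■■■■■
■■■■■■■■■■■■

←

░░░░░░░░░░■■
░░░░░░░░░░■■
░░░░·○·○○░■■
░░░░◇◇○◇◇░■■
░░░░◇○○·◇○■■
░░░░■○●·○○■■
░░░░●●◆○◇○■■
■■■■■■■■■■■■
■■■■■■■■■■■■
■■■■■■■■■■■■
■■■■■■■■■■■■
■■■■■■■■■■■■

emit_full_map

·○·○○░
◇◇○◇◇░
◇○○·◇○
■○●·○○
●●◆○◇○
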